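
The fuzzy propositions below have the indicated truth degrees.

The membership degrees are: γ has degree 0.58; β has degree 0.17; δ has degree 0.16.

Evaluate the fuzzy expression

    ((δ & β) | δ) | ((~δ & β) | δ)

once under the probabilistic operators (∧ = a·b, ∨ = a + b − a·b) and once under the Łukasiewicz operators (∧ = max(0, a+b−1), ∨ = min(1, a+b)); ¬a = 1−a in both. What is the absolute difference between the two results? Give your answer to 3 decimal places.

0.082

Under probabilistic:
  δ & β = a·b on (0.1600, 0.1700) = 0.0272
  (δ & β) | δ = a + b − a·b on (0.0272, 0.1600) = 0.1828
  ~δ = 1 − 0.1600 = 0.8400
  ~δ & β = a·b on (0.8400, 0.1700) = 0.1428
  (~δ & β) | δ = a + b − a·b on (0.1428, 0.1600) = 0.2800
  ((δ & β) | δ) | ((~δ & β) | δ) = a + b − a·b on (0.1828, 0.2800) = 0.4116
  → value = 0.4116
Under Łukasiewicz:
  δ & β = max(0, a+b−1) on (0.16, 0.17) = 0.00
  (δ & β) | δ = min(1, a+b) on (0.00, 0.16) = 0.16
  ~δ = 1 − 0.16 = 0.84
  ~δ & β = max(0, a+b−1) on (0.84, 0.17) = 0.01
  (~δ & β) | δ = min(1, a+b) on (0.01, 0.16) = 0.17
  ((δ & β) | δ) | ((~δ & β) | δ) = min(1, a+b) on (0.16, 0.17) = 0.33
  → value = 0.3300
|0.4116 − 0.3300| = 0.082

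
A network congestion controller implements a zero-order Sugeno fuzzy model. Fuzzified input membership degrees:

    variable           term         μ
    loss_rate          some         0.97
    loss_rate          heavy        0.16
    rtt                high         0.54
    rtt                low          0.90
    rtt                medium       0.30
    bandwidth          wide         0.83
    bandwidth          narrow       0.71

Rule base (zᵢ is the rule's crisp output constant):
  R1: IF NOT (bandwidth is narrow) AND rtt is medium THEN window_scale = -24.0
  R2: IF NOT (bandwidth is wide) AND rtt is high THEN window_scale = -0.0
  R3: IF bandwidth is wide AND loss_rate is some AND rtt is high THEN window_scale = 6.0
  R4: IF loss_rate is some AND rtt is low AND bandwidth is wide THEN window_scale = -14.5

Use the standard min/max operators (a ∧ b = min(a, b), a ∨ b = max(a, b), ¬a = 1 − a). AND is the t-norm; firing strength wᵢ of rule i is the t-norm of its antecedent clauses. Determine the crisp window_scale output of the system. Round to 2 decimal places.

R1 (z=-24.0): ¬narrow=1−0.71=0.29, medium=0.30; AND[min(a, b)] → w = 0.29
R2 (z=-0.0): ¬wide=1−0.83=0.17, high=0.54; AND[min(a, b)] → w = 0.17
R3 (z=6.0): wide=0.83, some=0.97, high=0.54; AND[min(a, b)] → w = 0.54
R4 (z=-14.5): some=0.97, low=0.90, wide=0.83; AND[min(a, b)] → w = 0.83
Weighted average = (0.29·-24.0 + 0.17·-0.0 + 0.54·6.0 + 0.83·-14.5) / (0.29 + 0.17 + 0.54 + 0.83)
  = -15.7550 / 1.8300 = -8.61

-8.61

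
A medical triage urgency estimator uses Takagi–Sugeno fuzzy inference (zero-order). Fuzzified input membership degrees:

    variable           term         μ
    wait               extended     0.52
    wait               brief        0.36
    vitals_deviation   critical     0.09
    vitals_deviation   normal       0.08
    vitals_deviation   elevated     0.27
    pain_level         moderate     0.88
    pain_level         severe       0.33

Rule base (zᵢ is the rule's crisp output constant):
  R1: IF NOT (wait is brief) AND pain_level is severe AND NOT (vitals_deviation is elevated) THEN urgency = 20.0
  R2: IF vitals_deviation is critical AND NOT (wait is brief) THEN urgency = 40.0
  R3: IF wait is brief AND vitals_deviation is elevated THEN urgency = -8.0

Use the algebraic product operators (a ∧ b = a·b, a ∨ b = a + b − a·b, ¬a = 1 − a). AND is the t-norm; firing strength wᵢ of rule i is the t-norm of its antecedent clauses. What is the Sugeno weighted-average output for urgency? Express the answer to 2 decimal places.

R1 (z=20.0): ¬brief=1−0.36=0.64, severe=0.33, ¬elevated=1−0.27=0.73; AND[a·b] → w = 0.1542
R2 (z=40.0): critical=0.09, ¬brief=1−0.36=0.64; AND[a·b] → w = 0.0576
R3 (z=-8.0): brief=0.36, elevated=0.27; AND[a·b] → w = 0.0972
Weighted average = (0.1542·20.0 + 0.0576·40.0 + 0.0972·-8.0) / (0.1542 + 0.0576 + 0.0972)
  = 4.6099 / 0.3090 = 14.92

14.92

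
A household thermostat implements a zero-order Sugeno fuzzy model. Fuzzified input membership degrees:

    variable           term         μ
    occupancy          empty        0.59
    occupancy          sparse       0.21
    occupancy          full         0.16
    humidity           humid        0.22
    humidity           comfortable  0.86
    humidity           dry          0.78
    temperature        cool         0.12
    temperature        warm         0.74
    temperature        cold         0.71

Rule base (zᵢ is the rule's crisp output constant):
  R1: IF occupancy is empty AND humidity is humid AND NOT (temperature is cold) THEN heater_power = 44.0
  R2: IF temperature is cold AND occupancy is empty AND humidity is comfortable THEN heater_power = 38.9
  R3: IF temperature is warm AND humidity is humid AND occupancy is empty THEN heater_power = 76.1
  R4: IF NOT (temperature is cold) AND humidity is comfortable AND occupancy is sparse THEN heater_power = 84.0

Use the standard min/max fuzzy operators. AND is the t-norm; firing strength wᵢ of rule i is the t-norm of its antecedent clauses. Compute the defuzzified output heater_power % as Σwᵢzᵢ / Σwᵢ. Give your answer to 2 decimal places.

54.04

R1 (z=44.0): empty=0.59, humid=0.22, ¬cold=1−0.71=0.29; AND[min(a, b)] → w = 0.22
R2 (z=38.9): cold=0.71, empty=0.59, comfortable=0.86; AND[min(a, b)] → w = 0.59
R3 (z=76.1): warm=0.74, humid=0.22, empty=0.59; AND[min(a, b)] → w = 0.22
R4 (z=84.0): ¬cold=1−0.71=0.29, comfortable=0.86, sparse=0.21; AND[min(a, b)] → w = 0.21
Weighted average = (0.22·44.0 + 0.59·38.9 + 0.22·76.1 + 0.21·84.0) / (0.22 + 0.59 + 0.22 + 0.21)
  = 67.0130 / 1.2400 = 54.04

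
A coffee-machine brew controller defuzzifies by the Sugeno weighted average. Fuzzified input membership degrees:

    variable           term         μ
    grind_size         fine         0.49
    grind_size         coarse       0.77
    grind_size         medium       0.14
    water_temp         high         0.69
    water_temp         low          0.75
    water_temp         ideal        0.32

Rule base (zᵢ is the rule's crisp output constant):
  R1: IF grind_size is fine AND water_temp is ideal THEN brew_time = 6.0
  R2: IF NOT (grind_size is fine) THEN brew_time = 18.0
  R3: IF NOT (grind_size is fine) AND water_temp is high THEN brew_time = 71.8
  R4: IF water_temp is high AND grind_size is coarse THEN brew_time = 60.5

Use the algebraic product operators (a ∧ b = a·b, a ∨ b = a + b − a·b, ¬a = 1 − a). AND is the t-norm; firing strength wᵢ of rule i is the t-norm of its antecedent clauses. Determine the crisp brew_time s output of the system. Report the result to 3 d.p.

43.568

R1 (z=6.0): fine=0.49, ideal=0.32; AND[a·b] → w = 0.1568
R2 (z=18.0): ¬fine=1−0.49=0.51 → w = 0.5100
R3 (z=71.8): ¬fine=1−0.49=0.51, high=0.69; AND[a·b] → w = 0.3519
R4 (z=60.5): high=0.69, coarse=0.77; AND[a·b] → w = 0.5313
Weighted average = (0.1568·6.0 + 0.5100·18.0 + 0.3519·71.8 + 0.5313·60.5) / (0.1568 + 0.5100 + 0.3519 + 0.5313)
  = 67.5309 / 1.5500 = 43.568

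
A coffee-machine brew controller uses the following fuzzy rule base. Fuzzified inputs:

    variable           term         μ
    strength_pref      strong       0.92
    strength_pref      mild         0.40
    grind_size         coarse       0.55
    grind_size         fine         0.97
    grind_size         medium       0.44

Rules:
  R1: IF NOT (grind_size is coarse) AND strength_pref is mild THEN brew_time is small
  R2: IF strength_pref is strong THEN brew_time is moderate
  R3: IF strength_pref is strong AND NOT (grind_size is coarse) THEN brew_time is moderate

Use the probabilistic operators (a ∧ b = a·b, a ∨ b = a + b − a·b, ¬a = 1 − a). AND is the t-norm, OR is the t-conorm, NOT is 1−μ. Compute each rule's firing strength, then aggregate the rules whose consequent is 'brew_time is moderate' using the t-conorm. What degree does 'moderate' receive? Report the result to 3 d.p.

R1: ¬coarse=1−0.55=0.45, mild=0.40; AND[a·b] → w = 0.1800
R2: strong=0.92 → w = 0.9200
R3: strong=0.92, ¬coarse=1−0.55=0.45; AND[a·b] → w = 0.4140
Rules with consequent 'moderate': {R2, R3} → strengths 0.9200, 0.4140
Aggregate via t-conorm [a + b − a·b]: 0.9531

0.953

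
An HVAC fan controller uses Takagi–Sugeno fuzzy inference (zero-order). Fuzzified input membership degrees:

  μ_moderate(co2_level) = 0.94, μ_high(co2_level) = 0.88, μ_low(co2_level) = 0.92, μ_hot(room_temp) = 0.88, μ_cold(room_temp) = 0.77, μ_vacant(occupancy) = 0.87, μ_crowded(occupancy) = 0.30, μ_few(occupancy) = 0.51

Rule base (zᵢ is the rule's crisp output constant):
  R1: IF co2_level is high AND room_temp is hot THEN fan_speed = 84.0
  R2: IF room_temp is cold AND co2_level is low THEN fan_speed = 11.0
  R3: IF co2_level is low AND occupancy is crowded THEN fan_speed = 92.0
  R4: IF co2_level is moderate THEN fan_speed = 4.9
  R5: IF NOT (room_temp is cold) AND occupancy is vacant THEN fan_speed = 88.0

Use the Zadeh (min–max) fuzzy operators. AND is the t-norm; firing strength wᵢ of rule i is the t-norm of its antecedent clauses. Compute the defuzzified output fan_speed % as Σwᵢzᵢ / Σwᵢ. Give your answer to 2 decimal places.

43.22

R1 (z=84.0): high=0.88, hot=0.88; AND[min(a, b)] → w = 0.88
R2 (z=11.0): cold=0.77, low=0.92; AND[min(a, b)] → w = 0.77
R3 (z=92.0): low=0.92, crowded=0.30; AND[min(a, b)] → w = 0.30
R4 (z=4.9): moderate=0.94 → w = 0.94
R5 (z=88.0): ¬cold=1−0.77=0.23, vacant=0.87; AND[min(a, b)] → w = 0.23
Weighted average = (0.88·84.0 + 0.77·11.0 + 0.30·92.0 + 0.94·4.9 + 0.23·88.0) / (0.88 + 0.77 + 0.30 + 0.94 + 0.23)
  = 134.8360 / 3.1200 = 43.22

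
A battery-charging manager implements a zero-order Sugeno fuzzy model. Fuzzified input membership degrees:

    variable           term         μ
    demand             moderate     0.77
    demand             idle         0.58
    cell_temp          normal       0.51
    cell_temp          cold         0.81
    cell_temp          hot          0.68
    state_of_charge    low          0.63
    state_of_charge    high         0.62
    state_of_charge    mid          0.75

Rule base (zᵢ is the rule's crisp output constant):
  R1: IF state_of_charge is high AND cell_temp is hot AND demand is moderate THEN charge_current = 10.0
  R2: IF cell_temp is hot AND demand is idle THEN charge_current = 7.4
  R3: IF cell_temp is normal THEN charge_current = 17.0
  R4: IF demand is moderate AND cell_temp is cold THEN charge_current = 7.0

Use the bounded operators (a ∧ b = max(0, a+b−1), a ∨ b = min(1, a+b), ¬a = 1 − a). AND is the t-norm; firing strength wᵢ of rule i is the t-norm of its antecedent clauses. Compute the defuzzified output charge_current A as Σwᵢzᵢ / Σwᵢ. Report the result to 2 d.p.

R1 (z=10.0): high=0.62, hot=0.68, moderate=0.77; AND[max(0, a+b−1)] → w = 0.07
R2 (z=7.4): hot=0.68, idle=0.58; AND[max(0, a+b−1)] → w = 0.26
R3 (z=17.0): normal=0.51 → w = 0.51
R4 (z=7.0): moderate=0.77, cold=0.81; AND[max(0, a+b−1)] → w = 0.58
Weighted average = (0.07·10.0 + 0.26·7.4 + 0.51·17.0 + 0.58·7.0) / (0.07 + 0.26 + 0.51 + 0.58)
  = 15.3540 / 1.4200 = 10.81

10.81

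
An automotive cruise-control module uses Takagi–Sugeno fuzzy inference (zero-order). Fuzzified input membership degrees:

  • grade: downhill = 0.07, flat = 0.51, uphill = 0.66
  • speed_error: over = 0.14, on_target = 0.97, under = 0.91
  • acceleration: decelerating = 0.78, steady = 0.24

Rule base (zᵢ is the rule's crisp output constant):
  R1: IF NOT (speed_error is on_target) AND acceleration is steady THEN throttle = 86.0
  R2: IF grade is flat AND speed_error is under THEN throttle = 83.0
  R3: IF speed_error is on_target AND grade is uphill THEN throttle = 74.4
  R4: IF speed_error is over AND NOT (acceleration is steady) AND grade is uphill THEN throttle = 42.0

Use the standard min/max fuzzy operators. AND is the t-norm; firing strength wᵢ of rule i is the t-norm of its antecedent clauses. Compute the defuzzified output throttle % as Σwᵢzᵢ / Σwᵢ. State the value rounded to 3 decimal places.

74.548

R1 (z=86.0): ¬on_target=1−0.97=0.03, steady=0.24; AND[min(a, b)] → w = 0.03
R2 (z=83.0): flat=0.51, under=0.91; AND[min(a, b)] → w = 0.51
R3 (z=74.4): on_target=0.97, uphill=0.66; AND[min(a, b)] → w = 0.66
R4 (z=42.0): over=0.14, ¬steady=1−0.24=0.76, uphill=0.66; AND[min(a, b)] → w = 0.14
Weighted average = (0.03·86.0 + 0.51·83.0 + 0.66·74.4 + 0.14·42.0) / (0.03 + 0.51 + 0.66 + 0.14)
  = 99.8940 / 1.3400 = 74.548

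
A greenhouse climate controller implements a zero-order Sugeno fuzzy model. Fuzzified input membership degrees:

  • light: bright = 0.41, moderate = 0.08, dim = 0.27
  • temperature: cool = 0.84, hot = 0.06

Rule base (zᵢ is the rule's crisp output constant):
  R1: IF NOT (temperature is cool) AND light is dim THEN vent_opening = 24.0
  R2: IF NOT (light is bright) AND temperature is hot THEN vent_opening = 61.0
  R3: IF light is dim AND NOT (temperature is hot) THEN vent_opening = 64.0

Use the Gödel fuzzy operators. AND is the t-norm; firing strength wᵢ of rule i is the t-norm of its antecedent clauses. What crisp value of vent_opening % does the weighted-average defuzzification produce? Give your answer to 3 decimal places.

R1 (z=24.0): ¬cool=1−0.84=0.16, dim=0.27; AND[min(a, b)] → w = 0.16
R2 (z=61.0): ¬bright=1−0.41=0.59, hot=0.06; AND[min(a, b)] → w = 0.06
R3 (z=64.0): dim=0.27, ¬hot=1−0.06=0.94; AND[min(a, b)] → w = 0.27
Weighted average = (0.16·24.0 + 0.06·61.0 + 0.27·64.0) / (0.16 + 0.06 + 0.27)
  = 24.7800 / 0.4900 = 50.571

50.571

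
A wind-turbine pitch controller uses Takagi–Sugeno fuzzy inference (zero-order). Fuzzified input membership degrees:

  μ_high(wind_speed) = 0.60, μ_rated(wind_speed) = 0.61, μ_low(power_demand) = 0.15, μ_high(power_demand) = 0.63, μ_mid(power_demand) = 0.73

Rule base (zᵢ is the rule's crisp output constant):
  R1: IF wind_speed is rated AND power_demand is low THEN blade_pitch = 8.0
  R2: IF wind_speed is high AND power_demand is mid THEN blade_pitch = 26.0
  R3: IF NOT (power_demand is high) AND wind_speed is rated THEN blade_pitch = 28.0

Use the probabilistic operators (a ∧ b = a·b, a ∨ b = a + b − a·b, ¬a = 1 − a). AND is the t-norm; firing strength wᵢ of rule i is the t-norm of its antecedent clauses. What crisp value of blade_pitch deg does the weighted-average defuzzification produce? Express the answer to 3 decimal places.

24.417

R1 (z=8.0): rated=0.61, low=0.15; AND[a·b] → w = 0.0915
R2 (z=26.0): high=0.60, mid=0.73; AND[a·b] → w = 0.4380
R3 (z=28.0): ¬high=1−0.63=0.37, rated=0.61; AND[a·b] → w = 0.2257
Weighted average = (0.0915·8.0 + 0.4380·26.0 + 0.2257·28.0) / (0.0915 + 0.4380 + 0.2257)
  = 18.4396 / 0.7552 = 24.417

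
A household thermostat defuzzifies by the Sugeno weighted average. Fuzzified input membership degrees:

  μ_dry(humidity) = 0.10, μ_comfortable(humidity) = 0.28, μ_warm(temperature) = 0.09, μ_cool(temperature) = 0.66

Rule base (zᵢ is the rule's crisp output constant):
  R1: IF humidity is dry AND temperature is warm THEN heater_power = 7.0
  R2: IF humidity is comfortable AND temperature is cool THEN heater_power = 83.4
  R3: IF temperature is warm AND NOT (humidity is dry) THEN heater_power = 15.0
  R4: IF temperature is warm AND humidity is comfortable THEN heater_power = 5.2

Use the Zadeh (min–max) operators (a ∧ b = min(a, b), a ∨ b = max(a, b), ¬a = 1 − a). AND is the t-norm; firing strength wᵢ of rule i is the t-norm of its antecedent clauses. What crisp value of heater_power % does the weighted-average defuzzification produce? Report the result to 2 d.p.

R1 (z=7.0): dry=0.10, warm=0.09; AND[min(a, b)] → w = 0.09
R2 (z=83.4): comfortable=0.28, cool=0.66; AND[min(a, b)] → w = 0.28
R3 (z=15.0): warm=0.09, ¬dry=1−0.10=0.90; AND[min(a, b)] → w = 0.09
R4 (z=5.2): warm=0.09, comfortable=0.28; AND[min(a, b)] → w = 0.09
Weighted average = (0.09·7.0 + 0.28·83.4 + 0.09·15.0 + 0.09·5.2) / (0.09 + 0.28 + 0.09 + 0.09)
  = 25.8000 / 0.5500 = 46.91

46.91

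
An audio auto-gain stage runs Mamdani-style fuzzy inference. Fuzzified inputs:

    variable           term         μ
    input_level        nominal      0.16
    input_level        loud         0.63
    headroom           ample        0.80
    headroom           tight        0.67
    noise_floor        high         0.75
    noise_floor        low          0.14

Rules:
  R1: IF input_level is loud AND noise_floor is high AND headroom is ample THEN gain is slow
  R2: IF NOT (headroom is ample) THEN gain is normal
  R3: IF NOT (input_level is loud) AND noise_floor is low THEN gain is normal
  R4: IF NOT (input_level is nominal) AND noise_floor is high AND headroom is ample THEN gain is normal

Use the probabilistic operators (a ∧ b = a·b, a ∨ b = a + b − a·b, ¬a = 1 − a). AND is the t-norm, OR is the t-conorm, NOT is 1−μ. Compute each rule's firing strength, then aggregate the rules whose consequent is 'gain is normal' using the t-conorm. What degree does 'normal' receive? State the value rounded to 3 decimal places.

R1: loud=0.63, high=0.75, ample=0.80; AND[a·b] → w = 0.3780
R2: ¬ample=1−0.80=0.20 → w = 0.2000
R3: ¬loud=1−0.63=0.37, low=0.14; AND[a·b] → w = 0.0518
R4: ¬nominal=1−0.16=0.84, high=0.75, ample=0.80; AND[a·b] → w = 0.5040
Rules with consequent 'normal': {R2, R3, R4} → strengths 0.2000, 0.0518, 0.5040
Aggregate via t-conorm [a + b − a·b]: 0.6238

0.624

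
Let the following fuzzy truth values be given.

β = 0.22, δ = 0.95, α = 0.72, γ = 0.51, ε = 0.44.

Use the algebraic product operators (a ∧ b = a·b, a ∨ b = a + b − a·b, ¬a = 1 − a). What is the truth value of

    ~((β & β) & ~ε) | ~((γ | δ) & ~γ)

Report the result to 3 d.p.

β & β = a·b on (0.2200, 0.2200) = 0.0484
~ε = 1 − 0.4400 = 0.5600
(β & β) & ~ε = a·b on (0.0484, 0.5600) = 0.0271
~((β & β) & ~ε) = 1 − 0.0271 = 0.9729
γ | δ = a + b − a·b on (0.5100, 0.9500) = 0.9755
~γ = 1 − 0.5100 = 0.4900
(γ | δ) & ~γ = a·b on (0.9755, 0.4900) = 0.4780
~((γ | δ) & ~γ) = 1 − 0.4780 = 0.5220
~((β & β) & ~ε) | ~((γ | δ) & ~γ) = a + b − a·b on (0.9729, 0.5220) = 0.9870

0.987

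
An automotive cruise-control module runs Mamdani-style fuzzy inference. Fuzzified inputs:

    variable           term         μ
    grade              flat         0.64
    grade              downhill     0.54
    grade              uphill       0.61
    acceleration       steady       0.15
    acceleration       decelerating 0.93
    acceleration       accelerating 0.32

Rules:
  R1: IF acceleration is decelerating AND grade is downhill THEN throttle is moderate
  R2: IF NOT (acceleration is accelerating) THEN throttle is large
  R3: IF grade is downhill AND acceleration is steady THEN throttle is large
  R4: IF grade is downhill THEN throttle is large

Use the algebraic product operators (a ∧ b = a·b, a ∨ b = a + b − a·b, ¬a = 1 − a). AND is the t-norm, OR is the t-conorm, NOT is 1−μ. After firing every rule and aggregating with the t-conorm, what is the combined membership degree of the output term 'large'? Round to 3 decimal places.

0.865

R1: decelerating=0.93, downhill=0.54; AND[a·b] → w = 0.5022
R2: ¬accelerating=1−0.32=0.68 → w = 0.6800
R3: downhill=0.54, steady=0.15; AND[a·b] → w = 0.0810
R4: downhill=0.54 → w = 0.5400
Rules with consequent 'large': {R2, R3, R4} → strengths 0.6800, 0.0810, 0.5400
Aggregate via t-conorm [a + b − a·b]: 0.8647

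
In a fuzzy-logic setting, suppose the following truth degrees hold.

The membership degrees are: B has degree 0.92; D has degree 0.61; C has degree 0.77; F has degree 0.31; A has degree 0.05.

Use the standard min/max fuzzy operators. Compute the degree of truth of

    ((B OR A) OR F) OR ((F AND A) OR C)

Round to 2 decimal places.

0.92

B OR A = max(a, b) on (0.92, 0.05) = 0.92
(B OR A) OR F = max(a, b) on (0.92, 0.31) = 0.92
F AND A = min(a, b) on (0.31, 0.05) = 0.05
(F AND A) OR C = max(a, b) on (0.05, 0.77) = 0.77
((B OR A) OR F) OR ((F AND A) OR C) = max(a, b) on (0.92, 0.77) = 0.92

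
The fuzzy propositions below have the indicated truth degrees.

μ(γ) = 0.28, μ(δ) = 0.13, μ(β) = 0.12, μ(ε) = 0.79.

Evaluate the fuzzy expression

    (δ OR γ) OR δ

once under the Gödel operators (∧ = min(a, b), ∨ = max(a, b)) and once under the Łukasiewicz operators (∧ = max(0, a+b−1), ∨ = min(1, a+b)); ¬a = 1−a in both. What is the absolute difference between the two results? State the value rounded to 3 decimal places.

0.260

Under Gödel:
  δ OR γ = max(a, b) on (0.13, 0.28) = 0.28
  (δ OR γ) OR δ = max(a, b) on (0.28, 0.13) = 0.28
  → value = 0.2800
Under Łukasiewicz:
  δ OR γ = min(1, a+b) on (0.13, 0.28) = 0.41
  (δ OR γ) OR δ = min(1, a+b) on (0.41, 0.13) = 0.54
  → value = 0.5400
|0.2800 − 0.5400| = 0.260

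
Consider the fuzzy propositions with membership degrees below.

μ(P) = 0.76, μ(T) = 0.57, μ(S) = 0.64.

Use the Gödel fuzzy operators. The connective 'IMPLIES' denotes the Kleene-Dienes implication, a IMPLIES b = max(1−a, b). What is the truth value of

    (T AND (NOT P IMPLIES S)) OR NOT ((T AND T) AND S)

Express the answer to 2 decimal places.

0.57

NOT P = 1 − 0.76 = 0.24
NOT P IMPLIES S  [Kleene-Dienes: max(1−a, b)] with a=0.24, b=0.64 → 0.76
T AND (NOT P IMPLIES S) = min(a, b) on (0.57, 0.76) = 0.57
T AND T = min(a, b) on (0.57, 0.57) = 0.57
(T AND T) AND S = min(a, b) on (0.57, 0.64) = 0.57
NOT ((T AND T) AND S) = 1 − 0.57 = 0.43
(T AND (NOT P IMPLIES S)) OR NOT ((T AND T) AND S) = max(a, b) on (0.57, 0.43) = 0.57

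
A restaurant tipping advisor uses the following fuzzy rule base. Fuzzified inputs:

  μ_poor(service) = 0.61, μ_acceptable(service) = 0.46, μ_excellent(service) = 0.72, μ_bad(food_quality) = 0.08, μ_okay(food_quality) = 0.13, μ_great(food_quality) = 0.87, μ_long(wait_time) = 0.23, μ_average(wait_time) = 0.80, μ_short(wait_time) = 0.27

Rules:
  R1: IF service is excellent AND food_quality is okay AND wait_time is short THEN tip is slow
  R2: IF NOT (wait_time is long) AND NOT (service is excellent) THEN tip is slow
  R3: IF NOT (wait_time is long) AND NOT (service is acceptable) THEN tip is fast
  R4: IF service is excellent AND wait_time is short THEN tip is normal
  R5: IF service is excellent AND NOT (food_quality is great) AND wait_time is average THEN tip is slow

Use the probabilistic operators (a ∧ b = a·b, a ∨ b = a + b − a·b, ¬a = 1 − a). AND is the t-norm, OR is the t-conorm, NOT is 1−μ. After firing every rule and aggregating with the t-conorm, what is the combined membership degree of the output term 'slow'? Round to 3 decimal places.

0.293

R1: excellent=0.72, okay=0.13, short=0.27; AND[a·b] → w = 0.0253
R2: ¬long=1−0.23=0.77, ¬excellent=1−0.72=0.28; AND[a·b] → w = 0.2156
R3: ¬long=1−0.23=0.77, ¬acceptable=1−0.46=0.54; AND[a·b] → w = 0.4158
R4: excellent=0.72, short=0.27; AND[a·b] → w = 0.1944
R5: excellent=0.72, ¬great=1−0.87=0.13, average=0.80; AND[a·b] → w = 0.0749
Rules with consequent 'slow': {R1, R2, R5} → strengths 0.0253, 0.2156, 0.0749
Aggregate via t-conorm [a + b − a·b]: 0.2927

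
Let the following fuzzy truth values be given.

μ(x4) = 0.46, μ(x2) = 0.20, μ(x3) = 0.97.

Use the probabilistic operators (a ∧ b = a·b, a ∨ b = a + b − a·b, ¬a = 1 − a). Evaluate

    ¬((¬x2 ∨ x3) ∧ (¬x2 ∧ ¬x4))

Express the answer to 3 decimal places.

0.571

¬x2 = 1 − 0.2000 = 0.8000
¬x2 ∨ x3 = a + b − a·b on (0.8000, 0.9700) = 0.9940
¬x2 = 1 − 0.2000 = 0.8000
¬x4 = 1 − 0.4600 = 0.5400
¬x2 ∧ ¬x4 = a·b on (0.8000, 0.5400) = 0.4320
(¬x2 ∨ x3) ∧ (¬x2 ∧ ¬x4) = a·b on (0.9940, 0.4320) = 0.4294
¬((¬x2 ∨ x3) ∧ (¬x2 ∧ ¬x4)) = 1 − 0.4294 = 0.5706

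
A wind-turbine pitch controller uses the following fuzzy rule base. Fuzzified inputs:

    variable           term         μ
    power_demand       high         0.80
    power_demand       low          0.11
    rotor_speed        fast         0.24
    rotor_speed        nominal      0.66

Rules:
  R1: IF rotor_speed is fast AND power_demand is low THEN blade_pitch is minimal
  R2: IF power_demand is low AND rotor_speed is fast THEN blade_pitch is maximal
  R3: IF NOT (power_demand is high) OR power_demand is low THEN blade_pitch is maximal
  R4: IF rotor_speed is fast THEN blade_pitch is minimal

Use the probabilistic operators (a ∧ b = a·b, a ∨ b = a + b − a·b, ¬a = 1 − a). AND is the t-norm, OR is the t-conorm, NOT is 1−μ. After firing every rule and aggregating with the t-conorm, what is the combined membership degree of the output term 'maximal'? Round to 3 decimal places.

0.307

R1: fast=0.24, low=0.11; AND[a·b] → w = 0.0264
R2: low=0.11, fast=0.24; AND[a·b] → w = 0.0264
R3: ¬high=1−0.80=0.20, low=0.11; OR[a + b − a·b] → w = 0.2880
R4: fast=0.24 → w = 0.2400
Rules with consequent 'maximal': {R2, R3} → strengths 0.0264, 0.2880
Aggregate via t-conorm [a + b − a·b]: 0.3068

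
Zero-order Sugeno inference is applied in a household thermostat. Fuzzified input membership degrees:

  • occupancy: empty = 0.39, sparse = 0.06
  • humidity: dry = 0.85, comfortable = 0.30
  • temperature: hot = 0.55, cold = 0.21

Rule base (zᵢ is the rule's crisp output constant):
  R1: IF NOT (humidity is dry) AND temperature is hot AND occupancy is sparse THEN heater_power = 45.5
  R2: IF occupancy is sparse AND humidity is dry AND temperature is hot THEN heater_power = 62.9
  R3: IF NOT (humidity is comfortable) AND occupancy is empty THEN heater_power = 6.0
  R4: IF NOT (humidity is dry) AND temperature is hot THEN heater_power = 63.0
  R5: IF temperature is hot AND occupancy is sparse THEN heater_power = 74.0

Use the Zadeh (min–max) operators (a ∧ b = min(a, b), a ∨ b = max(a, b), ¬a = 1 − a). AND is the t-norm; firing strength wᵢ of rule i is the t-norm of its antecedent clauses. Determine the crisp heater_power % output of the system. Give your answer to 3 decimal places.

R1 (z=45.5): ¬dry=1−0.85=0.15, hot=0.55, sparse=0.06; AND[min(a, b)] → w = 0.06
R2 (z=62.9): sparse=0.06, dry=0.85, hot=0.55; AND[min(a, b)] → w = 0.06
R3 (z=6.0): ¬comfortable=1−0.30=0.70, empty=0.39; AND[min(a, b)] → w = 0.39
R4 (z=63.0): ¬dry=1−0.85=0.15, hot=0.55; AND[min(a, b)] → w = 0.15
R5 (z=74.0): hot=0.55, sparse=0.06; AND[min(a, b)] → w = 0.06
Weighted average = (0.06·45.5 + 0.06·62.9 + 0.39·6.0 + 0.15·63.0 + 0.06·74.0) / (0.06 + 0.06 + 0.39 + 0.15 + 0.06)
  = 22.7340 / 0.7200 = 31.575

31.575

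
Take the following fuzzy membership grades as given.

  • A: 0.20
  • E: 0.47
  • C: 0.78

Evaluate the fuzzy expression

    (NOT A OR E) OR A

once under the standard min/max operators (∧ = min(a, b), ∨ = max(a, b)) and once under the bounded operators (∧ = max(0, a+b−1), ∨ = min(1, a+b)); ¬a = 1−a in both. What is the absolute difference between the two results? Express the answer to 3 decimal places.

0.200

Under standard min/max:
  NOT A = 1 − 0.20 = 0.80
  NOT A OR E = max(a, b) on (0.80, 0.47) = 0.80
  (NOT A OR E) OR A = max(a, b) on (0.80, 0.20) = 0.80
  → value = 0.8000
Under bounded:
  NOT A = 1 − 0.20 = 0.80
  NOT A OR E = min(1, a+b) on (0.80, 0.47) = 1.00
  (NOT A OR E) OR A = min(1, a+b) on (1.00, 0.20) = 1.00
  → value = 1.0000
|0.8000 − 1.0000| = 0.200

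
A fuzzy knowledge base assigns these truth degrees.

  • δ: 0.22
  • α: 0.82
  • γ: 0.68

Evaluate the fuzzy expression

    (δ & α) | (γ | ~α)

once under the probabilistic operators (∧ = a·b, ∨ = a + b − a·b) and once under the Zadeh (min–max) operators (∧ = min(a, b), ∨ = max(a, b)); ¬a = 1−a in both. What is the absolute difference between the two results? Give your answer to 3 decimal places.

0.105

Under probabilistic:
  δ & α = a·b on (0.2200, 0.8200) = 0.1804
  ~α = 1 − 0.8200 = 0.1800
  γ | ~α = a + b − a·b on (0.6800, 0.1800) = 0.7376
  (δ & α) | (γ | ~α) = a + b − a·b on (0.1804, 0.7376) = 0.7849
  → value = 0.7849
Under Zadeh (min–max):
  δ & α = min(a, b) on (0.22, 0.82) = 0.22
  ~α = 1 − 0.82 = 0.18
  γ | ~α = max(a, b) on (0.68, 0.18) = 0.68
  (δ & α) | (γ | ~α) = max(a, b) on (0.22, 0.68) = 0.68
  → value = 0.6800
|0.7849 − 0.6800| = 0.105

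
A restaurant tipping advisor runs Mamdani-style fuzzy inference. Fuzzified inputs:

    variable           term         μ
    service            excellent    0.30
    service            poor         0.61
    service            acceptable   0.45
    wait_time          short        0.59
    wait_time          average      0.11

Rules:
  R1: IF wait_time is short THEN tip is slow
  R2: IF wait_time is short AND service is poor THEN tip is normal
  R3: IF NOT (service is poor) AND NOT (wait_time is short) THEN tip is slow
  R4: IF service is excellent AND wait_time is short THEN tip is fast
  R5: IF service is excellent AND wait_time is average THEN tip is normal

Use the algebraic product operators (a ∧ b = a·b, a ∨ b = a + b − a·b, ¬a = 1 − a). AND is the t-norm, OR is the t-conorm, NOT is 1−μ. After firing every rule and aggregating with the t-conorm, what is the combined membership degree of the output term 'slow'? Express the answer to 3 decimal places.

R1: short=0.59 → w = 0.5900
R2: short=0.59, poor=0.61; AND[a·b] → w = 0.3599
R3: ¬poor=1−0.61=0.39, ¬short=1−0.59=0.41; AND[a·b] → w = 0.1599
R4: excellent=0.30, short=0.59; AND[a·b] → w = 0.1770
R5: excellent=0.30, average=0.11; AND[a·b] → w = 0.0330
Rules with consequent 'slow': {R1, R3} → strengths 0.5900, 0.1599
Aggregate via t-conorm [a + b − a·b]: 0.6556

0.656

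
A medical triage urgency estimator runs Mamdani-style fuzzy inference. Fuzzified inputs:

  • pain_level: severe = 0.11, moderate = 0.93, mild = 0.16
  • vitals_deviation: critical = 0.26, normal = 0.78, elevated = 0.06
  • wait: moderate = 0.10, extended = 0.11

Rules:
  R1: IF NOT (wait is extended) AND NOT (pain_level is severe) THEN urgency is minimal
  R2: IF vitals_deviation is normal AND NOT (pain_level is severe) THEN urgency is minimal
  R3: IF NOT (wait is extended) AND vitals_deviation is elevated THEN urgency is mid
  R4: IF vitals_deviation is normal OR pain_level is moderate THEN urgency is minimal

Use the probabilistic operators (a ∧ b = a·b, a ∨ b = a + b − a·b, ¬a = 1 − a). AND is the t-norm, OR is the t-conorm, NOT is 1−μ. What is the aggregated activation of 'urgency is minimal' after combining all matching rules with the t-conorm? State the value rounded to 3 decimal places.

0.999

R1: ¬extended=1−0.11=0.89, ¬severe=1−0.11=0.89; AND[a·b] → w = 0.7921
R2: normal=0.78, ¬severe=1−0.11=0.89; AND[a·b] → w = 0.6942
R3: ¬extended=1−0.11=0.89, elevated=0.06; AND[a·b] → w = 0.0534
R4: normal=0.78, moderate=0.93; OR[a + b − a·b] → w = 0.9846
Rules with consequent 'minimal': {R1, R2, R4} → strengths 0.7921, 0.6942, 0.9846
Aggregate via t-conorm [a + b − a·b]: 0.9990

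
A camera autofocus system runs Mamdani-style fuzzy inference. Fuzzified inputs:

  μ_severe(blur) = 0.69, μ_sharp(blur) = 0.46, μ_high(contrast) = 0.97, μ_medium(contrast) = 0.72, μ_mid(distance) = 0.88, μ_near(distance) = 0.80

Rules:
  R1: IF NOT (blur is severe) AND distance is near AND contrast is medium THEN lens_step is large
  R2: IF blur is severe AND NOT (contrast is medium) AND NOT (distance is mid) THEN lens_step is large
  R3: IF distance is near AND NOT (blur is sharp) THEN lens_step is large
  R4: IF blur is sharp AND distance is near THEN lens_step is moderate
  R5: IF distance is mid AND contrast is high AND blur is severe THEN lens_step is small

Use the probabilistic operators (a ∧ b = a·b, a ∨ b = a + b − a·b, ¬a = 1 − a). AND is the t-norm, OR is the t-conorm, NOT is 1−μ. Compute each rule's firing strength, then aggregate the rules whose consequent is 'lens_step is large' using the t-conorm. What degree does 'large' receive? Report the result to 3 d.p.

0.544

R1: ¬severe=1−0.69=0.31, near=0.80, medium=0.72; AND[a·b] → w = 0.1786
R2: severe=0.69, ¬medium=1−0.72=0.28, ¬mid=1−0.88=0.12; AND[a·b] → w = 0.0232
R3: near=0.80, ¬sharp=1−0.46=0.54; AND[a·b] → w = 0.4320
R4: sharp=0.46, near=0.80; AND[a·b] → w = 0.3680
R5: mid=0.88, high=0.97, severe=0.69; AND[a·b] → w = 0.5890
Rules with consequent 'large': {R1, R2, R3} → strengths 0.1786, 0.0232, 0.4320
Aggregate via t-conorm [a + b − a·b]: 0.5442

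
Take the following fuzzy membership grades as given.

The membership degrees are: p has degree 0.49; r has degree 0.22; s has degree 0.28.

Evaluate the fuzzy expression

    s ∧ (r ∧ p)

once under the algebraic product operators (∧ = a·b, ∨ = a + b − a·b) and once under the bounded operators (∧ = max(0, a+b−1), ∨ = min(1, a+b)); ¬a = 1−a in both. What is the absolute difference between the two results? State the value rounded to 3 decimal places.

0.030

Under algebraic product:
  r ∧ p = a·b on (0.2200, 0.4900) = 0.1078
  s ∧ (r ∧ p) = a·b on (0.2800, 0.1078) = 0.0302
  → value = 0.0302
Under bounded:
  r ∧ p = max(0, a+b−1) on (0.22, 0.49) = 0.00
  s ∧ (r ∧ p) = max(0, a+b−1) on (0.28, 0.00) = 0.00
  → value = 0.0000
|0.0302 − 0.0000| = 0.030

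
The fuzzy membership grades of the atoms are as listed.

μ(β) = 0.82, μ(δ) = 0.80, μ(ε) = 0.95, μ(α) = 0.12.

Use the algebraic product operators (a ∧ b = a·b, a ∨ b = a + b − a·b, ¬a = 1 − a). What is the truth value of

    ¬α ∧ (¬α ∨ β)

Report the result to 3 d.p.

0.861

¬α = 1 − 0.1200 = 0.8800
¬α = 1 − 0.1200 = 0.8800
¬α ∨ β = a + b − a·b on (0.8800, 0.8200) = 0.9784
¬α ∧ (¬α ∨ β) = a·b on (0.8800, 0.9784) = 0.8610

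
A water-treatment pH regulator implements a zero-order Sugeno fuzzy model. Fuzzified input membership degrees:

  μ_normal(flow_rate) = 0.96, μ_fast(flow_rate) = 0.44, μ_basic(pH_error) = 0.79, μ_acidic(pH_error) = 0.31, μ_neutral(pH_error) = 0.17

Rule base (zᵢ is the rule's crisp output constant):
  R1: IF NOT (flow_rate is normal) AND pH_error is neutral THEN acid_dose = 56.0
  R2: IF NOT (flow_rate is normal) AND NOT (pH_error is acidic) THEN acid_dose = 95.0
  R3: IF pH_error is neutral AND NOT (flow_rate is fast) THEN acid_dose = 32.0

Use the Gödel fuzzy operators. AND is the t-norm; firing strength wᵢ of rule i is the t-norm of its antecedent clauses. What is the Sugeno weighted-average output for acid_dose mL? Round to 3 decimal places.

R1 (z=56.0): ¬normal=1−0.96=0.04, neutral=0.17; AND[min(a, b)] → w = 0.04
R2 (z=95.0): ¬normal=1−0.96=0.04, ¬acidic=1−0.31=0.69; AND[min(a, b)] → w = 0.04
R3 (z=32.0): neutral=0.17, ¬fast=1−0.44=0.56; AND[min(a, b)] → w = 0.17
Weighted average = (0.04·56.0 + 0.04·95.0 + 0.17·32.0) / (0.04 + 0.04 + 0.17)
  = 11.4800 / 0.2500 = 45.920

45.920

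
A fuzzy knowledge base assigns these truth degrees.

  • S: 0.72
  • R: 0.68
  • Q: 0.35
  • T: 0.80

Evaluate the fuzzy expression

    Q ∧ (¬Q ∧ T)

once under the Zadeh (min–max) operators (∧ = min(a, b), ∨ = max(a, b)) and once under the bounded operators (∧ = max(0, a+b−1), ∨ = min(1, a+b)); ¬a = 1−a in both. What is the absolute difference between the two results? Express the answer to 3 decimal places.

Under Zadeh (min–max):
  ¬Q = 1 − 0.35 = 0.65
  ¬Q ∧ T = min(a, b) on (0.65, 0.80) = 0.65
  Q ∧ (¬Q ∧ T) = min(a, b) on (0.35, 0.65) = 0.35
  → value = 0.3500
Under bounded:
  ¬Q = 1 − 0.35 = 0.65
  ¬Q ∧ T = max(0, a+b−1) on (0.65, 0.80) = 0.45
  Q ∧ (¬Q ∧ T) = max(0, a+b−1) on (0.35, 0.45) = 0.00
  → value = 0.0000
|0.3500 − 0.0000| = 0.350

0.350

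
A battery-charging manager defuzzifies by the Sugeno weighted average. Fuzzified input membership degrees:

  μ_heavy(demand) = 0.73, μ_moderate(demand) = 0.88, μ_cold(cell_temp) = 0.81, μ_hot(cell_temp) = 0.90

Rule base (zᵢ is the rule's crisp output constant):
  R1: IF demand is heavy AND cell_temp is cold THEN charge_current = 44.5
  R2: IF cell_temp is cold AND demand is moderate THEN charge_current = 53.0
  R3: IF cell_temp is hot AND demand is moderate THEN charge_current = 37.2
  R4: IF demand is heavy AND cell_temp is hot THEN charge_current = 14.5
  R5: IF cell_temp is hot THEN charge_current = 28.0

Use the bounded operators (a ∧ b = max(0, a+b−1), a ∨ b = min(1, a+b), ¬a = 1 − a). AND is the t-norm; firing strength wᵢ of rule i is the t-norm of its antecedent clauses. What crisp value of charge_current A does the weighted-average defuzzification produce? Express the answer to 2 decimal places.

R1 (z=44.5): heavy=0.73, cold=0.81; AND[max(0, a+b−1)] → w = 0.54
R2 (z=53.0): cold=0.81, moderate=0.88; AND[max(0, a+b−1)] → w = 0.69
R3 (z=37.2): hot=0.90, moderate=0.88; AND[max(0, a+b−1)] → w = 0.78
R4 (z=14.5): heavy=0.73, hot=0.90; AND[max(0, a+b−1)] → w = 0.63
R5 (z=28.0): hot=0.90 → w = 0.90
Weighted average = (0.54·44.5 + 0.69·53.0 + 0.78·37.2 + 0.63·14.5 + 0.90·28.0) / (0.54 + 0.69 + 0.78 + 0.63 + 0.90)
  = 123.9510 / 3.5400 = 35.01

35.01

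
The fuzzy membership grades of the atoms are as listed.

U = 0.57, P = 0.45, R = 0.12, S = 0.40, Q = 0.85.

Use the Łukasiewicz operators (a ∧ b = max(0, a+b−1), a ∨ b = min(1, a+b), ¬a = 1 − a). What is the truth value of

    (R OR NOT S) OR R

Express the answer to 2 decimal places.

NOT S = 1 − 0.40 = 0.60
R OR NOT S = min(1, a+b) on (0.12, 0.60) = 0.72
(R OR NOT S) OR R = min(1, a+b) on (0.72, 0.12) = 0.84

0.84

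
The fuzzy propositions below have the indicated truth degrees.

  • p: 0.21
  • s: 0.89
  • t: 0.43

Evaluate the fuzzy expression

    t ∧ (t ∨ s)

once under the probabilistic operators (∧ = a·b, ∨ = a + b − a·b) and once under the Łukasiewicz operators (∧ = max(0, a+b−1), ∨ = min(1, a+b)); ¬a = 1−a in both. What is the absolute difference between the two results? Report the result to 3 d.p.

0.027

Under probabilistic:
  t ∨ s = a + b − a·b on (0.4300, 0.8900) = 0.9373
  t ∧ (t ∨ s) = a·b on (0.4300, 0.9373) = 0.4030
  → value = 0.4030
Under Łukasiewicz:
  t ∨ s = min(1, a+b) on (0.43, 0.89) = 1.00
  t ∧ (t ∨ s) = max(0, a+b−1) on (0.43, 1.00) = 0.43
  → value = 0.4300
|0.4030 − 0.4300| = 0.027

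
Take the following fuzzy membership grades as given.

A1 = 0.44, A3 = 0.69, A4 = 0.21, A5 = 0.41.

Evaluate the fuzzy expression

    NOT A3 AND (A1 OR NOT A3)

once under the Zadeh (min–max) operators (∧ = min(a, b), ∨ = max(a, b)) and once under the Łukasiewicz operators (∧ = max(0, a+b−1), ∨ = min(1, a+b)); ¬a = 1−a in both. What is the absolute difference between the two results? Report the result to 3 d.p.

0.250

Under Zadeh (min–max):
  NOT A3 = 1 − 0.69 = 0.31
  NOT A3 = 1 − 0.69 = 0.31
  A1 OR NOT A3 = max(a, b) on (0.44, 0.31) = 0.44
  NOT A3 AND (A1 OR NOT A3) = min(a, b) on (0.31, 0.44) = 0.31
  → value = 0.3100
Under Łukasiewicz:
  NOT A3 = 1 − 0.69 = 0.31
  NOT A3 = 1 − 0.69 = 0.31
  A1 OR NOT A3 = min(1, a+b) on (0.44, 0.31) = 0.75
  NOT A3 AND (A1 OR NOT A3) = max(0, a+b−1) on (0.31, 0.75) = 0.06
  → value = 0.0600
|0.3100 − 0.0600| = 0.250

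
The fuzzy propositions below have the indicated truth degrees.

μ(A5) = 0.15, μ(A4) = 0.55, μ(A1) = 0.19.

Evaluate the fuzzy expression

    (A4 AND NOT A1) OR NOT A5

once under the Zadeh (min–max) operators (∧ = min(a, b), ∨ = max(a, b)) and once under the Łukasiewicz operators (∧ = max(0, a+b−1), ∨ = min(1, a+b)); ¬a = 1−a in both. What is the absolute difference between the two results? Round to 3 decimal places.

Under Zadeh (min–max):
  NOT A1 = 1 − 0.19 = 0.81
  A4 AND NOT A1 = min(a, b) on (0.55, 0.81) = 0.55
  NOT A5 = 1 − 0.15 = 0.85
  (A4 AND NOT A1) OR NOT A5 = max(a, b) on (0.55, 0.85) = 0.85
  → value = 0.8500
Under Łukasiewicz:
  NOT A1 = 1 − 0.19 = 0.81
  A4 AND NOT A1 = max(0, a+b−1) on (0.55, 0.81) = 0.36
  NOT A5 = 1 − 0.15 = 0.85
  (A4 AND NOT A1) OR NOT A5 = min(1, a+b) on (0.36, 0.85) = 1.00
  → value = 1.0000
|0.8500 − 1.0000| = 0.150

0.150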